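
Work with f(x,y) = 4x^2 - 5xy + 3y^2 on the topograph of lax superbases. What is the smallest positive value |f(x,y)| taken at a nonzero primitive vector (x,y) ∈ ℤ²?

translate: b→3 (≡-5 mod 8), so (4,-5,3)→(4,3,2)
flip: (4,3,2)→(2,-3,4)
translate: b→1 (≡-3 mod 4), so (2,-3,4)→(2,1,3)
reduced (well bottom): (2,1,3) with a≤c, −a<b≤a
well minimum = a = 2

2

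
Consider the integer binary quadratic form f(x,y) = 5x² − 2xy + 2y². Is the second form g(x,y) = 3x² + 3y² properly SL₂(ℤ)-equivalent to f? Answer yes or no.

D₁ = -36, D₂ = -36
f: flip: (5,-2,2)→(2,2,5)
f: reduced (well bottom): (2,2,5) with a≤c, −a<b≤a
g: reduced (well bottom): (3,0,3) with a≤c, −a<b≤a
reduced forms (2, 2, 5) vs (3, 0, 3) ⇒ inequivalent

no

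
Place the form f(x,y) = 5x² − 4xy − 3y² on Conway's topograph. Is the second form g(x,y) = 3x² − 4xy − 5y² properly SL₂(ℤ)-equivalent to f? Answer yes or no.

D₁ = 76, D₂ = 76
river cycle of f (length 6): (-3, 4, 5), (5, 6, -2), (-2, 6, 5), (5, 4, -3), (-3, 8, 1), (1, 8, -3)
river cycle of g (length 6): (-5, 4, 3), (3, 8, -1), (-1, 8, 3), (3, 4, -5), (-5, 6, 2), (2, 6, -5)
cycles differ ⇒ inequivalent

no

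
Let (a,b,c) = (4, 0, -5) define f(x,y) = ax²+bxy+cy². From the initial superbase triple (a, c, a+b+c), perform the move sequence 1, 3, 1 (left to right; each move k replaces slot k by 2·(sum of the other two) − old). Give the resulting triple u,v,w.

start (4,-5,-1) = (f(1,0),f(0,1),f(1,1))
replace slot 1: 2·((-5)+(-1)) − 4 = -16 → (-16,-5,-1)
replace slot 3: 2·((-16)+(-5)) − (-1) = -41 → (-16,-5,-41)
replace slot 1: 2·((-5)+(-41)) − (-16) = -76 → (-76,-5,-41)

-76,-5,-41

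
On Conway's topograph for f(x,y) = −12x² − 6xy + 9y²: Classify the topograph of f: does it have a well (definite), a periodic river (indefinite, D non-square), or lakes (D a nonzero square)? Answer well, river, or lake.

D = b²−4ac = (-6)² − 4·(-12)·9 = 468
D > 0 non-square ⇒ indefinite ⇒ periodic river

river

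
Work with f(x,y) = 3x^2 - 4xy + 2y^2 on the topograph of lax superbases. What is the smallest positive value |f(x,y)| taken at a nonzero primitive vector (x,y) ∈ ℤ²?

translate: b→2 (≡-4 mod 6), so (3,-4,2)→(3,2,1)
flip: (3,2,1)→(1,-2,3)
translate: b→0 (≡-2 mod 2), so (1,-2,3)→(1,0,2)
reduced (well bottom): (1,0,2) with a≤c, −a<b≤a
well minimum = a = 1

1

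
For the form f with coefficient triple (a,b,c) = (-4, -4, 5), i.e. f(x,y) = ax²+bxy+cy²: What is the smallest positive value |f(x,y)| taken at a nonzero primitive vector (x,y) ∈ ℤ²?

descent: ρ → (5,4,-4)  [lands on river]
river: ρ → (-4,4,5)
river: ρ → (5,6,-3)
river: ρ → (-3,6,5)
closes: descent 1, river 4
min |a| on river = 3

3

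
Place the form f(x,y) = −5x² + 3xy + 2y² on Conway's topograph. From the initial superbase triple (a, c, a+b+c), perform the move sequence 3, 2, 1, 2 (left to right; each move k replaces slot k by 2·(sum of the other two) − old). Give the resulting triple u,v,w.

start (-5,2,0) = (f(1,0),f(0,1),f(1,1))
replace slot 3: 2·((-5)+2) − 0 = -6 → (-5,2,-6)
replace slot 2: 2·((-5)+(-6)) − 2 = -24 → (-5,-24,-6)
replace slot 1: 2·((-24)+(-6)) − (-5) = -55 → (-55,-24,-6)
replace slot 2: 2·((-55)+(-6)) − (-24) = -98 → (-55,-98,-6)

-55,-98,-6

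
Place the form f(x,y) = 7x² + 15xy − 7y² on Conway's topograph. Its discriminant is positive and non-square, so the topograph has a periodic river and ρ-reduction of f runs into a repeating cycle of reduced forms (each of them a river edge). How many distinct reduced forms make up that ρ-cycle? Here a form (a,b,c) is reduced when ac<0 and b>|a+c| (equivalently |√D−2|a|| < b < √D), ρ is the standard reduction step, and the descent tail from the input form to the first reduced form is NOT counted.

D = 421, ⌊√D⌋ = 20
river: ρ → (-7,13,9)
river: ρ → (9,5,-11)
river: ρ → (-11,17,3)
river: ρ → (3,19,-5)
river: ρ → (-5,11,15)
river: ρ → (15,19,-1)
river: ρ → (-1,19,15)
river: ρ → (15,11,-5)
river: ρ → (-5,19,3)
river: ρ → (3,17,-11)
river: ρ → (-11,5,9)
river: ρ → (9,13,-7)
river: ρ → (-7,15,7)
river: ρ → (7,13,-9)
river: ρ → (-9,5,11)
river: ρ → (11,17,-3)
river: ρ → (-3,19,5)
river: ρ → (5,11,-15)
river: ρ → (-15,19,1)
river: ρ → (1,19,-15)
river: ρ → (-15,11,5)
river: ρ → (5,19,-3)
river: ρ → (-3,17,11)
river: ρ → (11,5,-9)
river: ρ → (-9,13,7)
river: ρ → (7,15,-7)
ρ-cycle length = 26 (tail of 0 descent steps not counted)

26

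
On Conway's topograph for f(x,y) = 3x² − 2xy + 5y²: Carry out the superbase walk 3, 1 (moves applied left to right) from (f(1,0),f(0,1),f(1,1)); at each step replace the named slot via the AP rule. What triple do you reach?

start (3,5,6) = (f(1,0),f(0,1),f(1,1))
replace slot 3: 2·(3+5) − 6 = 10 → (3,5,10)
replace slot 1: 2·(5+10) − 3 = 27 → (27,5,10)

27,5,10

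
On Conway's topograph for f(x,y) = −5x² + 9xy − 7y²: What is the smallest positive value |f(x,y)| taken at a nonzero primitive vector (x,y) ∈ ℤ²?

translate: b→1 (≡-9 mod 10), so (5,-9,7)→(5,1,3)
flip: (5,1,3)→(3,-1,5)
reduced (well bottom): (3,-1,5) with a≤c, −a<b≤a
well minimum |f| = |-3| = 3 (negative-definite)

3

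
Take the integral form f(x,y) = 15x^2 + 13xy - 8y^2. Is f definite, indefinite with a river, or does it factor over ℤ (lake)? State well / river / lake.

D = b²−4ac = 13² − 4·15·(-8) = 649
D > 0 non-square ⇒ indefinite ⇒ periodic river

river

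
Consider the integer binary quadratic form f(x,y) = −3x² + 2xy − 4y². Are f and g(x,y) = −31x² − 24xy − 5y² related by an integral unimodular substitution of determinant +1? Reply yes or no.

D₁ = -44, D₂ = -44
f is negative-definite; reduce −f:
−f: reduced (well bottom): (3,-2,4) with a≤c, −a<b≤a
flip sign back: reduced form of f is (-3,2,-4)
g is negative-definite; reduce −g:
−g: flip: (31,24,5)→(5,-24,31)
−g: translate: b→-4 (≡-24 mod 10), so (5,-24,31)→(5,-4,3)
−g: flip: (5,-4,3)→(3,4,5)
−g: translate: b→-2 (≡4 mod 6), so (3,4,5)→(3,-2,4)
−g: reduced (well bottom): (3,-2,4) with a≤c, −a<b≤a
flip sign back: reduced form of g is (-3,2,-4)
reduced forms (-3, 2, -4) vs (-3, 2, -4) ⇒ equivalent

yes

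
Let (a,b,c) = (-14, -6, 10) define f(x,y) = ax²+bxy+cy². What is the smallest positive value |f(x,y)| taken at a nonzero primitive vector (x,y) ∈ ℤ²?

descent: ρ → (10,6,-14)  [lands on river]
river: ρ → (-14,22,2)
river: ρ → (2,22,-14)
river: ρ → (-14,6,10)
river: ρ → (10,14,-10)
river: ρ → (-10,6,14)
river: ρ → (14,22,-2)
river: ρ → (-2,22,14)
river: ρ → (14,6,-10)
river: ρ → (-10,14,10)
closes: descent 1, river 10
min |a| on river = 2

2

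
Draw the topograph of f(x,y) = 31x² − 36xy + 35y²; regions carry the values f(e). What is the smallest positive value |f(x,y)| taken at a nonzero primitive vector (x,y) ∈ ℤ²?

translate: b→26 (≡-36 mod 62), so (31,-36,35)→(31,26,30)
flip: (31,26,30)→(30,-26,31)
reduced (well bottom): (30,-26,31) with a≤c, −a<b≤a
well minimum = a = 30

30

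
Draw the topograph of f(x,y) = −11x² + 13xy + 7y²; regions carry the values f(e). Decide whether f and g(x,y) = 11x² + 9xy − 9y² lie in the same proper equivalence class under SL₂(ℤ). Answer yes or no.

D₁ = 477, D₂ = 477
river cycle of f (length 8): (7, 15, -9), (-9, 21, 1), (1, 21, -9), (-9, 15, 7), (7, 13, -11), (-11, 9, 9), (9, 9, -11), (-11, 13, 7)
river cycle of g (length 8): (-9, 9, 11), (11, 13, -7), (-7, 15, 9), (9, 21, -1), (-1, 21, 9), (9, 15, -7), (-7, 13, 11), (11, 9, -9)
cycles differ ⇒ inequivalent

no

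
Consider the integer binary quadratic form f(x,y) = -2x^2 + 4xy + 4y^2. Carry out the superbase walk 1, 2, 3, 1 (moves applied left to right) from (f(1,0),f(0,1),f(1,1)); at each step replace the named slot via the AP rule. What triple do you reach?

start (-2,4,6) = (f(1,0),f(0,1),f(1,1))
replace slot 1: 2·(4+6) − (-2) = 22 → (22,4,6)
replace slot 2: 2·(22+6) − 4 = 52 → (22,52,6)
replace slot 3: 2·(22+52) − 6 = 142 → (22,52,142)
replace slot 1: 2·(52+142) − 22 = 366 → (366,52,142)

366,52,142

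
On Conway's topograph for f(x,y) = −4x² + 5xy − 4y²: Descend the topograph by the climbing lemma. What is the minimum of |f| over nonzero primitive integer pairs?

translate: b→3 (≡-5 mod 8), so (4,-5,4)→(4,3,3)
flip: (4,3,3)→(3,-3,4)
translate: b→3 (≡-3 mod 6), so (3,-3,4)→(3,3,4)
reduced (well bottom): (3,3,4) with a≤c, −a<b≤a
well minimum |f| = |-3| = 3 (negative-definite)

3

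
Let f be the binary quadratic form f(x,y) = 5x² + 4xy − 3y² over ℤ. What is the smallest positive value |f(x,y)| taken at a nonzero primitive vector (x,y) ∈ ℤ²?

river: ρ → (-3,8,1)
river: ρ → (1,8,-3)
river: ρ → (-3,4,5)
river: ρ → (5,6,-2)
river: ρ → (-2,6,5)
river: ρ → (5,4,-3)
closes: descent 0, river 6
min |a| on river = 1

1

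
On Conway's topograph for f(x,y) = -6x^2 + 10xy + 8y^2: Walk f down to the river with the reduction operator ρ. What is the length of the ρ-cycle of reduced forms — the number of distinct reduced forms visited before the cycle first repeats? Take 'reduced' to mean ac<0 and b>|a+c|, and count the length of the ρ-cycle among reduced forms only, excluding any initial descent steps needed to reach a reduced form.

D = 292, ⌊√D⌋ = 17
river: ρ → (8,6,-8)
river: ρ → (-8,10,6)
river: ρ → (6,14,-4)
river: ρ → (-4,10,12)
river: ρ → (12,14,-2)
river: ρ → (-2,14,12)
river: ρ → (12,10,-4)
river: ρ → (-4,14,6)
river: ρ → (6,10,-8)
river: ρ → (-8,6,8)
river: ρ → (8,10,-6)
river: ρ → (-6,14,4)
river: ρ → (4,10,-12)
river: ρ → (-12,14,2)
river: ρ → (2,14,-12)
river: ρ → (-12,10,4)
river: ρ → (4,14,-6)
river: ρ → (-6,10,8)
ρ-cycle length = 18 (tail of 0 descent steps not counted)

18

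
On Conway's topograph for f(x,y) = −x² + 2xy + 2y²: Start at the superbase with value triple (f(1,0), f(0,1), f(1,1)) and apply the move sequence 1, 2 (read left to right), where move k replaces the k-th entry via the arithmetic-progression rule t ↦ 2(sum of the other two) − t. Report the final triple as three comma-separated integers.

start (-1,2,3) = (f(1,0),f(0,1),f(1,1))
replace slot 1: 2·(2+3) − (-1) = 11 → (11,2,3)
replace slot 2: 2·(11+3) − 2 = 26 → (11,26,3)

11,26,3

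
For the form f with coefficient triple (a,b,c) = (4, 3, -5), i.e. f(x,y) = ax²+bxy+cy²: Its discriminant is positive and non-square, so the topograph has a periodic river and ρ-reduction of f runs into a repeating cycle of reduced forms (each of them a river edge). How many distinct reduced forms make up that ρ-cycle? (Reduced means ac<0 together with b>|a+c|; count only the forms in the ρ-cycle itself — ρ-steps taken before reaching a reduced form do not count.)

D = 89, ⌊√D⌋ = 9
river: ρ → (-5,7,2)
river: ρ → (2,9,-1)
river: ρ → (-1,9,2)
river: ρ → (2,7,-5)
river: ρ → (-5,3,4)
river: ρ → (4,5,-4)
river: ρ → (-4,3,5)
river: ρ → (5,7,-2)
river: ρ → (-2,9,1)
river: ρ → (1,9,-2)
river: ρ → (-2,7,5)
river: ρ → (5,3,-4)
river: ρ → (-4,5,4)
river: ρ → (4,3,-5)
ρ-cycle length = 14 (tail of 0 descent steps not counted)

14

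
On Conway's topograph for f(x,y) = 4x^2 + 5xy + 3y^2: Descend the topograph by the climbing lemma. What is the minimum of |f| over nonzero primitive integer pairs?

translate: b→-3 (≡5 mod 8), so (4,5,3)→(4,-3,2)
flip: (4,-3,2)→(2,3,4)
translate: b→-1 (≡3 mod 4), so (2,3,4)→(2,-1,3)
reduced (well bottom): (2,-1,3) with a≤c, −a<b≤a
well minimum = a = 2

2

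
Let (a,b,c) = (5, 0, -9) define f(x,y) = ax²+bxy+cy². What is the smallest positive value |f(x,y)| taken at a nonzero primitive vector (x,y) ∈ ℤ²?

descent: ρ → (-9,0,5)
descent: ρ → (5,10,-4)  [lands on river]
river: ρ → (-4,6,9)
river: ρ → (9,12,-1)
river: ρ → (-1,12,9)
river: ρ → (9,6,-4)
river: ρ → (-4,10,5)
closes: descent 2, river 6
min |a| on river = 1

1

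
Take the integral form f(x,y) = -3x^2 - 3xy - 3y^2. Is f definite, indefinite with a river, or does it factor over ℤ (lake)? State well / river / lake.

D = b²−4ac = (-3)² − 4·(-3)·(-3) = -27
D < 0 ⇒ definite ⇒ every region one sign ⇒ single well

well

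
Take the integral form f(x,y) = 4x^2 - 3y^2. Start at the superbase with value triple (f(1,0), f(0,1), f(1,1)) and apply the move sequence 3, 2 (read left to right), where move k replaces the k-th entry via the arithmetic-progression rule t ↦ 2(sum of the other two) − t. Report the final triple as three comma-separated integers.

start (4,-3,1) = (f(1,0),f(0,1),f(1,1))
replace slot 3: 2·(4+(-3)) − 1 = 1 → (4,-3,1)
replace slot 2: 2·(4+1) − (-3) = 13 → (4,13,1)

4,13,1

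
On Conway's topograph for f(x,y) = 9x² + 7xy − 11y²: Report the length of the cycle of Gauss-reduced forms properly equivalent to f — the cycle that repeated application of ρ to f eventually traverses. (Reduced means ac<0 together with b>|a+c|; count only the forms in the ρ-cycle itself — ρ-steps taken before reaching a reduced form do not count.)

D = 445, ⌊√D⌋ = 21
river: ρ → (-11,15,5)
river: ρ → (5,15,-11)
river: ρ → (-11,7,9)
river: ρ → (9,11,-9)
river: ρ → (-9,7,11)
river: ρ → (11,15,-5)
river: ρ → (-5,15,11)
river: ρ → (11,7,-9)
river: ρ → (-9,11,9)
river: ρ → (9,7,-11)
ρ-cycle length = 10 (tail of 0 descent steps not counted)

10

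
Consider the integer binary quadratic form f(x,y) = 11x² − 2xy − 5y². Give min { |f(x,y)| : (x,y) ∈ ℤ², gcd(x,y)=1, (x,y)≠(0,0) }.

descent: ρ → (-5,12,4)  [lands on river]
river: ρ → (4,12,-5)
river: ρ → (-5,8,8)
river: ρ → (8,8,-5)
closes: descent 1, river 4
min |a| on river = 4

4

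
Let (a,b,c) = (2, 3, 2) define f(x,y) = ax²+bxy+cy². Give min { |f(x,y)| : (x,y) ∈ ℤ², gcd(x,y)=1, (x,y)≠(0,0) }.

translate: b→-1 (≡3 mod 4), so (2,3,2)→(2,-1,1)
flip: (2,-1,1)→(1,1,2)
reduced (well bottom): (1,1,2) with a≤c, −a<b≤a
well minimum = a = 1

1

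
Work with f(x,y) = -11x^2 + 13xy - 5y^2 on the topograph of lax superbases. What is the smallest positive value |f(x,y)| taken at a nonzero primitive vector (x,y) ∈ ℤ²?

translate: b→9 (≡-13 mod 22), so (11,-13,5)→(11,9,3)
flip: (11,9,3)→(3,-9,11)
translate: b→3 (≡-9 mod 6), so (3,-9,11)→(3,3,5)
reduced (well bottom): (3,3,5) with a≤c, −a<b≤a
well minimum |f| = |-3| = 3 (negative-definite)

3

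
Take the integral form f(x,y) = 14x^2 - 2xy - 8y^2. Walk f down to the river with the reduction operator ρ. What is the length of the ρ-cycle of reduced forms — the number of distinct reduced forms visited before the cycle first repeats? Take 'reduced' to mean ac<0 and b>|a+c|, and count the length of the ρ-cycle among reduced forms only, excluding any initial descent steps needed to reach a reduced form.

D = 452, ⌊√D⌋ = 21
descent: ρ → (-8,18,4)  [lands on river]
river: ρ → (4,14,-16)
river: ρ → (-16,18,2)
river: ρ → (2,18,-16)
river: ρ → (-16,14,4)
river: ρ → (4,18,-8)
river: ρ → (-8,14,8)
river: ρ → (8,18,-4)
river: ρ → (-4,14,16)
river: ρ → (16,18,-2)
river: ρ → (-2,18,16)
river: ρ → (16,14,-4)
river: ρ → (-4,18,8)
river: ρ → (8,14,-8)
ρ-cycle length = 14 (tail of 1 descent step not counted)

14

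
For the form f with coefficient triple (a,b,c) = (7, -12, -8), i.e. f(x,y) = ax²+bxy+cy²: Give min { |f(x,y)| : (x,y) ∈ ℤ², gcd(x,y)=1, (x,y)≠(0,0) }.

descent: ρ → (-8,12,7)  [lands on river]
river: ρ → (7,16,-4)
river: ρ → (-4,16,7)
river: ρ → (7,12,-8)
river: ρ → (-8,4,11)
river: ρ → (11,18,-1)
river: ρ → (-1,18,11)
river: ρ → (11,4,-8)
closes: descent 1, river 8
min |a| on river = 1

1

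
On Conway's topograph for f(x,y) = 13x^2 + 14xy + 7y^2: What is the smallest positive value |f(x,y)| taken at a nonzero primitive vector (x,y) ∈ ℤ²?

translate: b→-12 (≡14 mod 26), so (13,14,7)→(13,-12,6)
flip: (13,-12,6)→(6,12,13)
translate: b→0 (≡12 mod 12), so (6,12,13)→(6,0,7)
reduced (well bottom): (6,0,7) with a≤c, −a<b≤a
well minimum = a = 6

6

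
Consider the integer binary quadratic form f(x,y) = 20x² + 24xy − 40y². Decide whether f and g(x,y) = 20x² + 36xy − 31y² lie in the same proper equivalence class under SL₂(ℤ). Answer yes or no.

D₁ = 3776, D₂ = 3776
river cycle of f (length 6): (-40, 56, 4), (4, 56, -40), (-40, 24, 20), (20, 56, -8), (-8, 56, 20), (20, 24, -40)
river cycle of g (length 16): (-31, 26, 25), (25, 24, -32), (-32, 40, 17), (17, 28, -44), (-44, 60, 1), (1, 60, -44), (-44, 28, 17), (17, 40, -32), (-32, 24, 25), (25, 26, -31), … (6 more)
cycles differ ⇒ inequivalent

no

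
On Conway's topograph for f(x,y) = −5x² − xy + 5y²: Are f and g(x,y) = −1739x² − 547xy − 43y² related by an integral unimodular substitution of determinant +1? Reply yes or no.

D₁ = 101, D₂ = 101
river cycle of f (length 6): (5, 1, -5), (-5, 9, 1), (1, 9, -5), (-5, 1, 5), (5, 9, -1), (-1, 9, 5)
river cycle of g (length 6): (-5, 9, 1), (1, 9, -5), (-5, 1, 5), (5, 9, -1), (-1, 9, 5), (5, 1, -5)
cycles coincide ⇒ equivalent

yes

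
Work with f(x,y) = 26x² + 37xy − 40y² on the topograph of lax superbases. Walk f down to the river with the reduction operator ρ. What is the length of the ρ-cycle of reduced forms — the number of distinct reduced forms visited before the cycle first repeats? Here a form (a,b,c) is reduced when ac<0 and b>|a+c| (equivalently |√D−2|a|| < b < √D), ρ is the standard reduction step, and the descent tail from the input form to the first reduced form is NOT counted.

D = 5529, ⌊√D⌋ = 74
river: ρ → (-40,43,23)
river: ρ → (23,49,-34)
river: ρ → (-34,19,38)
river: ρ → (38,57,-15)
river: ρ → (-15,63,26)
river: ρ → (26,41,-37)
river: ρ → (-37,33,30)
river: ρ → (30,27,-40)
river: ρ → (-40,53,17)
river: ρ → (17,49,-46)
river: ρ → (-46,43,20)
river: ρ → (20,37,-52)
river: ρ → (-52,67,5)
river: ρ → (5,73,-10)
river: ρ → (-10,67,26)
river: ρ → (26,37,-40)
ρ-cycle length = 16 (tail of 0 descent steps not counted)

16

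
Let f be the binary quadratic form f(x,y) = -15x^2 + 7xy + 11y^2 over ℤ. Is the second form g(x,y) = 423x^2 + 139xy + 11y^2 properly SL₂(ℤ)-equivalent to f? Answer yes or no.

D₁ = 709, D₂ = 709
river cycle of f (length 34): (11, 15, -11), (-11, 7, 15), (15, 23, -3), (-3, 25, 7), (7, 17, -15), (-15, 13, 9), (9, 23, -5), (-5, 17, 21), (21, 25, -1), (-1, 25, 21), … (24 more)
river cycle of g (length 34): (11, 15, -11), (-11, 7, 15), (15, 23, -3), (-3, 25, 7), (7, 17, -15), (-15, 13, 9), (9, 23, -5), (-5, 17, 21), (21, 25, -1), (-1, 25, 21), … (24 more)
cycles coincide ⇒ equivalent

yes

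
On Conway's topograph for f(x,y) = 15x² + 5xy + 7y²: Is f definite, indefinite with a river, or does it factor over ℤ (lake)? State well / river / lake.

D = b²−4ac = 5² − 4·15·7 = -395
D < 0 ⇒ definite ⇒ every region one sign ⇒ single well

well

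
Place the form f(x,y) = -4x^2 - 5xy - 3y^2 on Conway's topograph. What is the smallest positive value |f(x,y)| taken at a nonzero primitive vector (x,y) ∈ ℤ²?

translate: b→-3 (≡5 mod 8), so (4,5,3)→(4,-3,2)
flip: (4,-3,2)→(2,3,4)
translate: b→-1 (≡3 mod 4), so (2,3,4)→(2,-1,3)
reduced (well bottom): (2,-1,3) with a≤c, −a<b≤a
well minimum |f| = |-2| = 2 (negative-definite)

2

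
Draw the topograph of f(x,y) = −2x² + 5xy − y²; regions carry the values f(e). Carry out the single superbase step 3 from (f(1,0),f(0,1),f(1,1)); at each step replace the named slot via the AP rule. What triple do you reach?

start (-2,-1,2) = (f(1,0),f(0,1),f(1,1))
replace slot 3: 2·((-2)+(-1)) − 2 = -8 → (-2,-1,-8)

-2,-1,-8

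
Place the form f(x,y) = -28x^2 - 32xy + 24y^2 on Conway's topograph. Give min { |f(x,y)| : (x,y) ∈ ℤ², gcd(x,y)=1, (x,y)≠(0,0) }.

descent: ρ → (24,32,-28)  [lands on river]
river: ρ → (-28,24,28)
river: ρ → (28,32,-24)
river: ρ → (-24,16,36)
river: ρ → (36,56,-4)
river: ρ → (-4,56,36)
river: ρ → (36,16,-24)
river: ρ → (-24,32,28)
river: ρ → (28,24,-28)
river: ρ → (-28,32,24)
river: ρ → (24,16,-36)
river: ρ → (-36,56,4)
river: ρ → (4,56,-36)
river: ρ → (-36,16,24)
closes: descent 1, river 14
min |a| on river = 4

4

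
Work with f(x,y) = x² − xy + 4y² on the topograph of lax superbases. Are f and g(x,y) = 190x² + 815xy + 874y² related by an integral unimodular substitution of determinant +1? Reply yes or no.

D₁ = -15, D₂ = -15
f: translate: b→1 (≡-1 mod 2), so (1,-1,4)→(1,1,4)
f: reduced (well bottom): (1,1,4) with a≤c, −a<b≤a
g: translate: b→55 (≡815 mod 380), so (190,815,874)→(190,55,4)
g: flip: (190,55,4)→(4,-55,190)
g: translate: b→1 (≡-55 mod 8), so (4,-55,190)→(4,1,1)
g: flip: (4,1,1)→(1,-1,4)
g: translate: b→1 (≡-1 mod 2), so (1,-1,4)→(1,1,4)
g: reduced (well bottom): (1,1,4) with a≤c, −a<b≤a
reduced forms (1, 1, 4) vs (1, 1, 4) ⇒ equivalent

yes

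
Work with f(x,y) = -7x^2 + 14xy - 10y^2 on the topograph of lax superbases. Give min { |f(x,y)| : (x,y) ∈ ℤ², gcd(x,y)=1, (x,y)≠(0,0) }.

translate: b→0 (≡-14 mod 14), so (7,-14,10)→(7,0,3)
flip: (7,0,3)→(3,0,7)
reduced (well bottom): (3,0,7) with a≤c, −a<b≤a
well minimum |f| = |-3| = 3 (negative-definite)

3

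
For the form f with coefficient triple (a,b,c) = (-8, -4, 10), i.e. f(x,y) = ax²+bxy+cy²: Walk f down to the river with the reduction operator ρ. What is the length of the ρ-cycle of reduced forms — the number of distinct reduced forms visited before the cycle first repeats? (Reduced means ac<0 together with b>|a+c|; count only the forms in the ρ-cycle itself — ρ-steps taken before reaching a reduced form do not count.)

D = 336, ⌊√D⌋ = 18
descent: ρ → (10,4,-8)  [lands on river]
river: ρ → (-8,12,6)
river: ρ → (6,12,-8)
river: ρ → (-8,4,10)
river: ρ → (10,16,-2)
river: ρ → (-2,16,10)
ρ-cycle length = 6 (tail of 1 descent step not counted)

6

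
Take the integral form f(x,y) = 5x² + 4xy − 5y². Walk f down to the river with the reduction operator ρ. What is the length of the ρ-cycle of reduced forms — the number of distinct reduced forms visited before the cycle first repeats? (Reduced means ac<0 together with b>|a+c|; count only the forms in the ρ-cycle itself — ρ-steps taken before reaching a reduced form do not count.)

D = 116, ⌊√D⌋ = 10
river: ρ → (-5,6,4)
river: ρ → (4,10,-1)
river: ρ → (-1,10,4)
river: ρ → (4,6,-5)
river: ρ → (-5,4,5)
river: ρ → (5,6,-4)
river: ρ → (-4,10,1)
river: ρ → (1,10,-4)
river: ρ → (-4,6,5)
river: ρ → (5,4,-5)
ρ-cycle length = 10 (tail of 0 descent steps not counted)

10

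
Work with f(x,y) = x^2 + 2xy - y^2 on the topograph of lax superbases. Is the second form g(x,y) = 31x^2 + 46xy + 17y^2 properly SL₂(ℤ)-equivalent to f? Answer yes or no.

D₁ = 8, D₂ = 8
river cycle of f (length 2): (-1, 2, 1), (1, 2, -1)
river cycle of g (length 2): (-1, 2, 1), (1, 2, -1)
cycles coincide ⇒ equivalent

yes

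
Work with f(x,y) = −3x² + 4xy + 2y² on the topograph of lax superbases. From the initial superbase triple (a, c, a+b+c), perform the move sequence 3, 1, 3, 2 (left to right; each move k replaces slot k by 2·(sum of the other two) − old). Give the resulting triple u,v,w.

start (-3,2,3) = (f(1,0),f(0,1),f(1,1))
replace slot 3: 2·((-3)+2) − 3 = -5 → (-3,2,-5)
replace slot 1: 2·(2+(-5)) − (-3) = -3 → (-3,2,-5)
replace slot 3: 2·((-3)+2) − (-5) = 3 → (-3,2,3)
replace slot 2: 2·((-3)+3) − 2 = -2 → (-3,-2,3)

-3,-2,3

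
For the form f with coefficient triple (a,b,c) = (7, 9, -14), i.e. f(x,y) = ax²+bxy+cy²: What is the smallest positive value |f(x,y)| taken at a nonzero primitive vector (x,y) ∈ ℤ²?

river: ρ → (-14,19,2)
river: ρ → (2,21,-4)
river: ρ → (-4,19,7)
river: ρ → (7,9,-14)
closes: descent 0, river 4
min |a| on river = 2

2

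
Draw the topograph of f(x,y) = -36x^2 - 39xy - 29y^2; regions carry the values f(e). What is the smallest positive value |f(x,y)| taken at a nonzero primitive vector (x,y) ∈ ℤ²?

translate: b→-33 (≡39 mod 72), so (36,39,29)→(36,-33,26)
flip: (36,-33,26)→(26,33,36)
translate: b→-19 (≡33 mod 52), so (26,33,36)→(26,-19,29)
reduced (well bottom): (26,-19,29) with a≤c, −a<b≤a
well minimum |f| = |-26| = 26 (negative-definite)

26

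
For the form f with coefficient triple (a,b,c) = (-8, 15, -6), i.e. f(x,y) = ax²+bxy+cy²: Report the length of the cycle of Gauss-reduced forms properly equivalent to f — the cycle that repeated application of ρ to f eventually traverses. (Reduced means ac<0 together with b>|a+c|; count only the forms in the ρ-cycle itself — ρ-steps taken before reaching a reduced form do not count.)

D = 33, ⌊√D⌋ = 5
descent: ρ → (-6,-3,1)
descent: ρ → (1,5,-2)  [lands on river]
river: ρ → (-2,3,3)
river: ρ → (3,3,-2)
river: ρ → (-2,5,1)
ρ-cycle length = 4 (tail of 2 descent steps not counted)

4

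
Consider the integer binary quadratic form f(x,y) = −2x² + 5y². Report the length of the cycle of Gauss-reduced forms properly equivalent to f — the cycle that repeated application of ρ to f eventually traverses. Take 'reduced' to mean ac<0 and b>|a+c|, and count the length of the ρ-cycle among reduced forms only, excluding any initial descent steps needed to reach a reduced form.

D = 40, ⌊√D⌋ = 6
descent: ρ → (5,0,-2)
descent: ρ → (-2,4,3)  [lands on river]
river: ρ → (3,2,-3)
river: ρ → (-3,4,2)
river: ρ → (2,4,-3)
river: ρ → (-3,2,3)
river: ρ → (3,4,-2)
ρ-cycle length = 6 (tail of 2 descent steps not counted)

6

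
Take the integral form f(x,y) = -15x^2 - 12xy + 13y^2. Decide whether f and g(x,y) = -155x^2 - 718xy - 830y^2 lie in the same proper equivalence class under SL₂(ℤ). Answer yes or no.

D₁ = 924, D₂ = 924
river cycle of f (length 8): (13, 12, -15), (-15, 18, 10), (10, 22, -11), (-11, 22, 10), (10, 18, -15), (-15, 12, 13), (13, 14, -14), (-14, 14, 13)
river cycle of g (length 8): (-14, 14, 13), (13, 12, -15), (-15, 18, 10), (10, 22, -11), (-11, 22, 10), (10, 18, -15), (-15, 12, 13), (13, 14, -14)
cycles coincide ⇒ equivalent

yes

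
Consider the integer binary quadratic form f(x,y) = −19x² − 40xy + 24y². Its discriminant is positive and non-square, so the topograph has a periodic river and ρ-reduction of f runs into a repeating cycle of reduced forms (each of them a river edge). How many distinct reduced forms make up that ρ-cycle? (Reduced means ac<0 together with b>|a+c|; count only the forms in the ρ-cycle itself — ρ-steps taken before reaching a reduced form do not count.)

D = 3424, ⌊√D⌋ = 58
descent: ρ → (24,40,-19)  [lands on river]
river: ρ → (-19,36,28)
river: ρ → (28,20,-27)
river: ρ → (-27,34,21)
river: ρ → (21,50,-11)
river: ρ → (-11,38,45)
river: ρ → (45,52,-4)
river: ρ → (-4,52,45)
river: ρ → (45,38,-11)
river: ρ → (-11,50,21)
river: ρ → (21,34,-27)
river: ρ → (-27,20,28)
river: ρ → (28,36,-19)
river: ρ → (-19,40,24)
river: ρ → (24,56,-3)
river: ρ → (-3,58,5)
river: ρ → (5,52,-36)
river: ρ → (-36,20,21)
river: ρ → (21,22,-35)
river: ρ → (-35,48,8)
river: ρ → (8,48,-35)
river: ρ → (-35,22,21)
river: ρ → (21,20,-36)
river: ρ → (-36,52,5)
river: ρ → (5,58,-3)
river: ρ → (-3,56,24)
ρ-cycle length = 26 (tail of 1 descent step not counted)

26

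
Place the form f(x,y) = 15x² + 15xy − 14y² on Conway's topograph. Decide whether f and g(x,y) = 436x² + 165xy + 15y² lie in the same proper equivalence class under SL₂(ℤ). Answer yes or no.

D₁ = 1065, D₂ = 1065
river cycle of f (length 20): (-14, 13, 16), (16, 19, -11), (-11, 25, 10), (10, 15, -21), (-21, 27, 4), (4, 29, -14), (-14, 27, 6), (6, 21, -26), (-26, 31, 1), (1, 31, -26), … (10 more)
river cycle of g (length 20): (15, 15, -14), (-14, 13, 16), (16, 19, -11), (-11, 25, 10), (10, 15, -21), (-21, 27, 4), (4, 29, -14), (-14, 27, 6), (6, 21, -26), (-26, 31, 1), … (10 more)
cycles coincide ⇒ equivalent

yes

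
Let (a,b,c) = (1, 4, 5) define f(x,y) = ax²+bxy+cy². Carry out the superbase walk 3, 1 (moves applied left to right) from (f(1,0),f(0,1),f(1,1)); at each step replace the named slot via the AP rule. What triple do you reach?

start (1,5,10) = (f(1,0),f(0,1),f(1,1))
replace slot 3: 2·(1+5) − 10 = 2 → (1,5,2)
replace slot 1: 2·(5+2) − 1 = 13 → (13,5,2)

13,5,2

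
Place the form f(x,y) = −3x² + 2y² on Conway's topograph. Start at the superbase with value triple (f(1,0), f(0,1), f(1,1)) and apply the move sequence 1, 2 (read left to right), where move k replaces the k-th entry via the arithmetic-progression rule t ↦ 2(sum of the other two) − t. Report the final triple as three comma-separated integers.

start (-3,2,-1) = (f(1,0),f(0,1),f(1,1))
replace slot 1: 2·(2+(-1)) − (-3) = 5 → (5,2,-1)
replace slot 2: 2·(5+(-1)) − 2 = 6 → (5,6,-1)

5,6,-1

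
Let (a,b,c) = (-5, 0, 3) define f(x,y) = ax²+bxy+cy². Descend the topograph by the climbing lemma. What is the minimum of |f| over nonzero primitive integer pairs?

descent: ρ → (3,6,-2)  [lands on river]
river: ρ → (-2,6,3)
closes: descent 1, river 2
min |a| on river = 2

2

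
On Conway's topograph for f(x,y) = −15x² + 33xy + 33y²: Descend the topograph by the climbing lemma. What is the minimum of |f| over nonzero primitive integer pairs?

river: ρ → (33,33,-15)
river: ρ → (-15,27,39)
river: ρ → (39,51,-3)
river: ρ → (-3,51,39)
river: ρ → (39,27,-15)
river: ρ → (-15,33,33)
closes: descent 0, river 6
min |a| on river = 3

3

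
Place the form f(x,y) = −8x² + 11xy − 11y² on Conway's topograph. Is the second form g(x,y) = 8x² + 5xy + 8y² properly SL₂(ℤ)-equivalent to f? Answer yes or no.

D₁ = -231, D₂ = -231
f is negative-definite; reduce −f:
−f: translate: b→5 (≡-11 mod 16), so (8,-11,11)→(8,5,8)
−f: reduced (well bottom): (8,5,8) with a≤c, −a<b≤a
flip sign back: reduced form of f is (-8,-5,-8)
g: reduced (well bottom): (8,5,8) with a≤c, −a<b≤a
reduced forms (-8, -5, -8) vs (8, 5, 8) ⇒ inequivalent

no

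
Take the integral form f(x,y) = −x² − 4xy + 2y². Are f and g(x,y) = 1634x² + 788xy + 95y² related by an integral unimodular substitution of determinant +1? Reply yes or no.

D₁ = 24, D₂ = 24
river cycle of f (length 2): (2, 4, -1), (-1, 4, 2)
river cycle of g (length 2): (2, 4, -1), (-1, 4, 2)
cycles coincide ⇒ equivalent

yes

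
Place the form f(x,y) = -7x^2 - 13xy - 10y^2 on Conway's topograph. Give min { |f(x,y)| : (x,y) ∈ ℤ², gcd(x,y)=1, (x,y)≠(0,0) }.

translate: b→-1 (≡13 mod 14), so (7,13,10)→(7,-1,4)
flip: (7,-1,4)→(4,1,7)
reduced (well bottom): (4,1,7) with a≤c, −a<b≤a
well minimum |f| = |-4| = 4 (negative-definite)

4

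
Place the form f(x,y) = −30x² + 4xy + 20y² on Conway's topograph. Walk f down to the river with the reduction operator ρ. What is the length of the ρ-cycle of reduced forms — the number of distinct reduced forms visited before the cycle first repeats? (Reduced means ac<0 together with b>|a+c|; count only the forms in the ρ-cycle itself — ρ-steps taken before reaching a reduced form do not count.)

D = 2416, ⌊√D⌋ = 49
descent: ρ → (20,36,-14)  [lands on river]
river: ρ → (-14,48,2)
river: ρ → (2,48,-14)
river: ρ → (-14,36,20)
river: ρ → (20,44,-6)
river: ρ → (-6,40,34)
river: ρ → (34,28,-12)
river: ρ → (-12,44,10)
river: ρ → (10,36,-28)
river: ρ → (-28,20,18)
river: ρ → (18,16,-30)
river: ρ → (-30,44,4)
river: ρ → (4,44,-30)
river: ρ → (-30,16,18)
river: ρ → (18,20,-28)
river: ρ → (-28,36,10)
river: ρ → (10,44,-12)
river: ρ → (-12,28,34)
river: ρ → (34,40,-6)
river: ρ → (-6,44,20)
ρ-cycle length = 20 (tail of 1 descent step not counted)

20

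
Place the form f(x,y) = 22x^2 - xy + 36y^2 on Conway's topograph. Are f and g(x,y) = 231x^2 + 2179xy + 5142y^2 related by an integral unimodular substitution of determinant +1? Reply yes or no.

D₁ = -3167, D₂ = -3167
f: reduced (well bottom): (22,-1,36) with a≤c, −a<b≤a
g: translate: b→-131 (≡2179 mod 462), so (231,2179,5142)→(231,-131,22)
g: flip: (231,-131,22)→(22,131,231)
g: translate: b→-1 (≡131 mod 44), so (22,131,231)→(22,-1,36)
g: reduced (well bottom): (22,-1,36) with a≤c, −a<b≤a
reduced forms (22, -1, 36) vs (22, -1, 36) ⇒ equivalent

yes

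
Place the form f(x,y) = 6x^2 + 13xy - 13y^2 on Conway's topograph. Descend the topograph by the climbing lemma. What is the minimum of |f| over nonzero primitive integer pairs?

river: ρ → (-13,13,6)
river: ρ → (6,11,-15)
river: ρ → (-15,19,2)
river: ρ → (2,21,-5)
river: ρ → (-5,19,6)
river: ρ → (6,17,-8)
river: ρ → (-8,15,8)
river: ρ → (8,17,-6)
river: ρ → (-6,19,5)
river: ρ → (5,21,-2)
river: ρ → (-2,19,15)
river: ρ → (15,11,-6)
river: ρ → (-6,13,13)
river: ρ → (13,13,-6)
river: ρ → (-6,11,15)
river: ρ → (15,19,-2)
river: ρ → (-2,21,5)
river: ρ → (5,19,-6)
river: ρ → (-6,17,8)
river: ρ → (8,15,-8)
river: ρ → (-8,17,6)
river: ρ → (6,19,-5)
river: ρ → (-5,21,2)
river: ρ → (2,19,-15)
river: ρ → (-15,11,6)
river: ρ → (6,13,-13)
closes: descent 0, river 26
min |a| on river = 2

2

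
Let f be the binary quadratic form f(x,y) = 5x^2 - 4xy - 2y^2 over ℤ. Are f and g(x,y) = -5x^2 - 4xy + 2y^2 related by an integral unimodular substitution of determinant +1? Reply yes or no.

D₁ = 56, D₂ = 56
river cycle of f (length 4): (-2, 4, 5), (5, 6, -1), (-1, 6, 5), (5, 4, -2)
river cycle of g (length 4): (2, 4, -5), (-5, 6, 1), (1, 6, -5), (-5, 4, 2)
cycles differ ⇒ inequivalent

no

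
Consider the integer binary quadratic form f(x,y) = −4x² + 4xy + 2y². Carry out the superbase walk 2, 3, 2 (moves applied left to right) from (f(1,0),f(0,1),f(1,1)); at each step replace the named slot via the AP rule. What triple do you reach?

start (-4,2,2) = (f(1,0),f(0,1),f(1,1))
replace slot 2: 2·((-4)+2) − 2 = -6 → (-4,-6,2)
replace slot 3: 2·((-4)+(-6)) − 2 = -22 → (-4,-6,-22)
replace slot 2: 2·((-4)+(-22)) − (-6) = -46 → (-4,-46,-22)

-4,-46,-22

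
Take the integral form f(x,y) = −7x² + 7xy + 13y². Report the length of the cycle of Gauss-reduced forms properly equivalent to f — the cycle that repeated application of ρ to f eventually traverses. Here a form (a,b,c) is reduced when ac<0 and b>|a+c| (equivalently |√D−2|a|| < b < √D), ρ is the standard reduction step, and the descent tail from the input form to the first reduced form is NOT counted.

D = 413, ⌊√D⌋ = 20
river: ρ → (13,19,-1)
river: ρ → (-1,19,13)
river: ρ → (13,7,-7)
river: ρ → (-7,7,13)
ρ-cycle length = 4 (tail of 0 descent steps not counted)

4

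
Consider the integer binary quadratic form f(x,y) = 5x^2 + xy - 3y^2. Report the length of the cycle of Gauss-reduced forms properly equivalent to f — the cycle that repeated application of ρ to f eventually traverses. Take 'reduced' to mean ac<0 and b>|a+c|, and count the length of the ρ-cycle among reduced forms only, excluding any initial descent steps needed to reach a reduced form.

D = 61, ⌊√D⌋ = 7
descent: ρ → (-3,5,3)  [lands on river]
river: ρ → (3,7,-1)
river: ρ → (-1,7,3)
river: ρ → (3,5,-3)
river: ρ → (-3,7,1)
river: ρ → (1,7,-3)
ρ-cycle length = 6 (tail of 1 descent step not counted)

6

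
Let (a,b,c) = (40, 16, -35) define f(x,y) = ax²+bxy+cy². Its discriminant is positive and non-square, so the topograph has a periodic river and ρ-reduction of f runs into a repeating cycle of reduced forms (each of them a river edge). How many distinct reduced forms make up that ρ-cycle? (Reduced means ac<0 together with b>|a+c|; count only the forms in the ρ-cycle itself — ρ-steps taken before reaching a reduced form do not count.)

D = 5856, ⌊√D⌋ = 76
river: ρ → (-35,54,21)
river: ρ → (21,72,-8)
river: ρ → (-8,72,21)
river: ρ → (21,54,-35)
river: ρ → (-35,16,40)
river: ρ → (40,64,-11)
river: ρ → (-11,68,28)
river: ρ → (28,44,-35)
river: ρ → (-35,26,37)
river: ρ → (37,48,-24)
river: ρ → (-24,48,37)
river: ρ → (37,26,-35)
river: ρ → (-35,44,28)
river: ρ → (28,68,-11)
river: ρ → (-11,64,40)
river: ρ → (40,16,-35)
ρ-cycle length = 16 (tail of 0 descent steps not counted)

16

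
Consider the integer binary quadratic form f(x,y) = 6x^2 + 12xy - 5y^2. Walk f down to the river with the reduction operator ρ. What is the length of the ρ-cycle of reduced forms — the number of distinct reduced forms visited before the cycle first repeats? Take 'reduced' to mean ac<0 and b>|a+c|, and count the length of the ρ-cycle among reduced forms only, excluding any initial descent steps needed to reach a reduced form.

D = 264, ⌊√D⌋ = 16
river: ρ → (-5,8,10)
river: ρ → (10,12,-3)
river: ρ → (-3,12,10)
river: ρ → (10,8,-5)
river: ρ → (-5,12,6)
river: ρ → (6,12,-5)
ρ-cycle length = 6 (tail of 0 descent steps not counted)

6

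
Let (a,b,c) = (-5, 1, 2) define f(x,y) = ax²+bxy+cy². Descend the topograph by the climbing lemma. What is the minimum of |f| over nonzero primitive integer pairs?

descent: ρ → (2,3,-4)  [lands on river]
river: ρ → (-4,5,1)
river: ρ → (1,5,-4)
river: ρ → (-4,3,2)
river: ρ → (2,5,-2)
river: ρ → (-2,3,4)
river: ρ → (4,5,-1)
river: ρ → (-1,5,4)
river: ρ → (4,3,-2)
river: ρ → (-2,5,2)
closes: descent 1, river 10
min |a| on river = 1

1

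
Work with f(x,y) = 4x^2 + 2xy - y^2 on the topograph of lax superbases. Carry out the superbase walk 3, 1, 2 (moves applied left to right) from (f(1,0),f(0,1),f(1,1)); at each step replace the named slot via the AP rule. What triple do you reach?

start (4,-1,5) = (f(1,0),f(0,1),f(1,1))
replace slot 3: 2·(4+(-1)) − 5 = 1 → (4,-1,1)
replace slot 1: 2·((-1)+1) − 4 = -4 → (-4,-1,1)
replace slot 2: 2·((-4)+1) − (-1) = -5 → (-4,-5,1)

-4,-5,1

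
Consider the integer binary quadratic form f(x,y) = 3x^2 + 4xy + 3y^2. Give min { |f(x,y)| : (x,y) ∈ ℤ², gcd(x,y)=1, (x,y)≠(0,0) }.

translate: b→-2 (≡4 mod 6), so (3,4,3)→(3,-2,2)
flip: (3,-2,2)→(2,2,3)
reduced (well bottom): (2,2,3) with a≤c, −a<b≤a
well minimum = a = 2

2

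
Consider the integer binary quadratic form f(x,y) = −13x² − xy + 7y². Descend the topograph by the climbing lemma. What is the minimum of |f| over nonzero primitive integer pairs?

descent: ρ → (7,15,-5)  [lands on river]
river: ρ → (-5,15,7)
river: ρ → (7,13,-7)
river: ρ → (-7,15,5)
river: ρ → (5,15,-7)
river: ρ → (-7,13,7)
closes: descent 1, river 6
min |a| on river = 5

5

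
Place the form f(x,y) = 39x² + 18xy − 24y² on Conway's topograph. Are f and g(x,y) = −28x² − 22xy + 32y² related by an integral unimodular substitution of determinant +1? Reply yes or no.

D₁ = 4068, D₂ = 4068
river cycle of f (length 18): (-24, 30, 33), (33, 36, -21), (-21, 48, 21), (21, 36, -33), (-33, 30, 24), (24, 18, -39), (-39, 60, 3), (3, 60, -39), (-39, 18, 24), (24, 30, -33), … (8 more)
river cycle of g (length 28): (32, 22, -28), (-28, 34, 26), (26, 18, -36), (-36, 54, 8), (8, 58, -22), (-22, 30, 36), (36, 42, -16), (-16, 54, 18), (18, 54, -16), (-16, 42, 36), … (18 more)
cycles differ ⇒ inequivalent

no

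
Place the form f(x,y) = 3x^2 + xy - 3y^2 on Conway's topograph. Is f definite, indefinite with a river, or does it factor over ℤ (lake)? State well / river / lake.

D = b²−4ac = 1² − 4·3·(-3) = 37
D > 0 non-square ⇒ indefinite ⇒ periodic river

river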